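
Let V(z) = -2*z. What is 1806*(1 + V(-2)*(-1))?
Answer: -5418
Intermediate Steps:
1806*(1 + V(-2)*(-1)) = 1806*(1 - 2*(-2)*(-1)) = 1806*(1 + 4*(-1)) = 1806*(1 - 4) = 1806*(-3) = -5418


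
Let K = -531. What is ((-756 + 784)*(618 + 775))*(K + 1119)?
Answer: 22934352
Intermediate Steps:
((-756 + 784)*(618 + 775))*(K + 1119) = ((-756 + 784)*(618 + 775))*(-531 + 1119) = (28*1393)*588 = 39004*588 = 22934352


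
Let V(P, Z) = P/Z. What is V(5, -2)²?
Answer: 25/4 ≈ 6.2500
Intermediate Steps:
V(5, -2)² = (5/(-2))² = (5*(-½))² = (-5/2)² = 25/4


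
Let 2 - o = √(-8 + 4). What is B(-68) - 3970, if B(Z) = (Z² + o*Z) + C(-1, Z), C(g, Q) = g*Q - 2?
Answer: 584 + 136*I ≈ 584.0 + 136.0*I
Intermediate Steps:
C(g, Q) = -2 + Q*g (C(g, Q) = Q*g - 2 = -2 + Q*g)
o = 2 - 2*I (o = 2 - √(-8 + 4) = 2 - √(-4) = 2 - 2*I ≈ 2.0 - 2.0*I)
B(Z) = -2 + Z² - Z + Z*(2 - 2*I) (B(Z) = (Z² + (2 - 2*I)*Z) + (-2 + Z*(-1)) = (Z² + Z*(2 - 2*I)) + (-2 - Z) = -2 + Z² - Z + Z*(2 - 2*I))
B(-68) - 3970 = (-2 + (-68)² - 68*(1 - 2*I)) - 3970 = (-2 + 4624 + (-68 + 136*I)) - 3970 = (4554 + 136*I) - 3970 = 584 + 136*I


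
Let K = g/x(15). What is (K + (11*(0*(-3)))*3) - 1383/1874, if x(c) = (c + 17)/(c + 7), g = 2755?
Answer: 28384721/14992 ≈ 1893.3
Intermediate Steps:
x(c) = (17 + c)/(7 + c)
K = 30305/16 (K = 2755/(((17 + 15)/(7 + 15))) = 2755/((32/22)) = 2755/(((1/22)*32)) = 2755/(16/11) = 2755*(11/16) = 30305/16 ≈ 1894.1)
(K + (11*(0*(-3)))*3) - 1383/1874 = (30305/16 + (11*(0*(-3)))*3) - 1383/1874 = (30305/16 + (11*0)*3) - 1383*1/1874 = (30305/16 + 0*3) - 1383/1874 = (30305/16 + 0) - 1383/1874 = 30305/16 - 1383/1874 = 28384721/14992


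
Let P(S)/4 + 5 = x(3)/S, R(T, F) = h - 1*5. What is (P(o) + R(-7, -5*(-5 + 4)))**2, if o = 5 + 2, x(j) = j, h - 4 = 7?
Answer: 7396/49 ≈ 150.94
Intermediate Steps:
h = 11 (h = 4 + 7 = 11)
R(T, F) = 6 (R(T, F) = 11 - 1*5 = 11 - 5 = 6)
o = 7
P(S) = -20 + 12/S (P(S) = -20 + 4*(3/S) = -20 + 12/S)
(P(o) + R(-7, -5*(-5 + 4)))**2 = ((-20 + 12/7) + 6)**2 = (-128/7 + 6)**2 = (-86/7)**2 = 7396/49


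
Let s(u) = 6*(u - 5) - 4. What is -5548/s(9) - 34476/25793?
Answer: -35947271/128965 ≈ -278.74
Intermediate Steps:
s(u) = -34 + 6*u (s(u) = 6*(-5 + u) - 4 = (-30 + 6*u) - 4 = -34 + 6*u)
-5548/s(9) - 34476/25793 = -5548/(-34 + 6*9) - 34476/25793 = -5548/(-34 + 54) - 34476*1/25793 = -5548/20 - 34476/25793 = -5548*1/20 - 34476/25793 = -1387/5 - 34476/25793 = -35947271/128965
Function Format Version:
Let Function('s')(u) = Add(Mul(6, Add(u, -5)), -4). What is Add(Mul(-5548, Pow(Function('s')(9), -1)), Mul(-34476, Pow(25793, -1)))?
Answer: Rational(-35947271, 128965) ≈ -278.74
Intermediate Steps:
Function('s')(u) = Add(-34, Mul(6, u)) (Function('s')(u) = Add(Mul(6, Add(-5, u)), -4) = Add(Add(-30, Mul(6, u)), -4) = Add(-34, Mul(6, u)))
Add(Mul(-5548, Pow(Function('s')(9), -1)), Mul(-34476, Pow(25793, -1))) = Add(Mul(-5548, Pow(Add(-34, Mul(6, 9)), -1)), Mul(-34476, Pow(25793, -1))) = Add(Mul(-5548, Pow(Add(-34, 54), -1)), Mul(-34476, Rational(1, 25793))) = Add(Mul(-5548, Pow(20, -1)), Rational(-34476, 25793)) = Add(Mul(-5548, Rational(1, 20)), Rational(-34476, 25793)) = Add(Rational(-1387, 5), Rational(-34476, 25793)) = Rational(-35947271, 128965)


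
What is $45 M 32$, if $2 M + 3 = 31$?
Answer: $20160$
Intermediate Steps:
$M = 14$ ($M = - \frac{3}{2} + \frac{1}{2} \cdot 31 = - \frac{3}{2} + \frac{31}{2} = 14$)
$45 M 32 = 45 \cdot 14 \cdot 32 = 630 \cdot 32 = 20160$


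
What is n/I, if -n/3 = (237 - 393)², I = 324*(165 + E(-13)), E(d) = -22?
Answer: -52/33 ≈ -1.5758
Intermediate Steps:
I = 46332 (I = 324*(165 - 22) = 324*143 = 46332)
n = -73008 (n = -3*(237 - 393)² = -3*(-156)² = -3*24336 = -73008)
n/I = -73008/46332 = -73008*1/46332 = -52/33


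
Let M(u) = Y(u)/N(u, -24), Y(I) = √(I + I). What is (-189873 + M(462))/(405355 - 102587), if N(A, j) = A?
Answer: -189873/302768 + √231/69939408 ≈ -0.62712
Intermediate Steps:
Y(I) = √2*√I (Y(I) = √(2*I) = √2*√I)
M(u) = √2/√u (M(u) = (√2*√u)/u = √2/√u)
(-189873 + M(462))/(405355 - 102587) = (-189873 + √2/√462)/(405355 - 102587) = (-189873 + √2*(√462/462))/302768 = (-189873 + √231/231)*(1/302768) = -189873/302768 + √231/69939408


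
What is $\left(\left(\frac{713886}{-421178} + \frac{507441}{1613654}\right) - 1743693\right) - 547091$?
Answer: $- \frac{778449607513996477}{339817782206} \approx -2.2908 \cdot 10^{6}$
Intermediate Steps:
$\left(\left(\frac{713886}{-421178} + \frac{507441}{1613654}\right) - 1743693\right) - 547091 = \left(\left(713886 \left(- \frac{1}{421178}\right) + 507441 \cdot \frac{1}{1613654}\right) - 1743693\right) - 547091 = \left(\left(- \frac{356943}{210589} + \frac{507441}{1613654}\right) - 1743693\right) - 547091 = \left(- \frac{469121006973}{339817782206} - 1743693\right) - 547091 = - \frac{592538357229133731}{339817782206} - 547091 = - \frac{778449607513996477}{339817782206}$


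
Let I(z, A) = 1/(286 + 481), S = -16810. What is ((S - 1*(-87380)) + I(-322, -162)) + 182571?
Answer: 194159148/767 ≈ 2.5314e+5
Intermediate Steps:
I(z, A) = 1/767
((S - 1*(-87380)) + I(-322, -162)) + 182571 = ((-16810 - 1*(-87380)) + 1/767) + 182571 = ((-16810 + 87380) + 1/767) + 182571 = (70570 + 1/767) + 182571 = 54127191/767 + 182571 = 194159148/767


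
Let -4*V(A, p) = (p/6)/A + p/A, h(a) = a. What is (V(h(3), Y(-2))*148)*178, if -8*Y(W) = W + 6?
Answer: 23051/18 ≈ 1280.6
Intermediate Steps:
Y(W) = -¾ - W/8 (Y(W) = -(W + 6)/8 = -(6 + W)/8 = -¾ - W/8)
V(A, p) = -7*p/(24*A) (V(A, p) = -((p/6)/A + p/A)/4 = -(p/(6*A) + p/A)/4 = -7*p/(24*A))
(V(h(3), Y(-2))*148)*178 = (-7/24*(-¾ - ⅛*(-2))/3*148)*178 = (-7/24*(-¾ + ¼)*⅓*148)*178 = (-7/24*(-½)*⅓*148)*178 = ((7/144)*148)*178 = (259/36)*178 = 23051/18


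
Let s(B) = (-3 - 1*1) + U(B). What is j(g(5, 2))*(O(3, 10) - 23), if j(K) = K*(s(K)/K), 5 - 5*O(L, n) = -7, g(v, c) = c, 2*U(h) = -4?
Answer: 618/5 ≈ 123.60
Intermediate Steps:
U(h) = -2 (U(h) = (½)*(-4) = -2)
s(B) = -6 (s(B) = (-3 - 1*1) - 2 = (-3 - 1) - 2 = -4 - 2 = -6)
O(L, n) = 12/5 (O(L, n) = 1 - ⅕*(-7) = 1 + 7/5 = 12/5)
j(K) = -6 (j(K) = K*(-6/K) = -6)
j(g(5, 2))*(O(3, 10) - 23) = -6*(12/5 - 23) = -6*(-103/5) = 618/5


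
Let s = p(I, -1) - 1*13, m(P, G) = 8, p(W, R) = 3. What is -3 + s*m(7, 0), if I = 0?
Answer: -83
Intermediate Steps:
s = -10 (s = 3 - 1*13 = 3 - 13 = -10)
-3 + s*m(7, 0) = -3 - 10*8 = -3 - 80 = -83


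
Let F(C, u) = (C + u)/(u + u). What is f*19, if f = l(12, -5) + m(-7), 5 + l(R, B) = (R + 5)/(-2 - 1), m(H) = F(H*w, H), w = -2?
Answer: -1273/6 ≈ -212.17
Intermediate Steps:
F(C, u) = (C + u)/(2*u) (F(C, u) = (C + u)/((2*u)) = (C + u)*(1/(2*u)) = (C + u)/(2*u))
m(H) = -1/2 (m(H) = (H*(-2) + H)/(2*H) = (-2*H + H)/(2*H) = (-H)/(2*H) = -1/2)
l(R, B) = -20/3 - R/3 (l(R, B) = -5 + (R + 5)/(-2 - 1) = -5 + (5 + R)/(-3) = -5 + (5 + R)*(-1/3) = -5 + (-5/3 - R/3) = -20/3 - R/3)
f = -67/6 (f = (-20/3 - 1/3*12) - 1/2 = (-20/3 - 4) - 1/2 = -32/3 - 1/2 = -67/6 ≈ -11.167)
f*19 = -67/6*19 = -1273/6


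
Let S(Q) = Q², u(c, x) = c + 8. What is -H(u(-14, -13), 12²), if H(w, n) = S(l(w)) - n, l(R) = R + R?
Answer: 0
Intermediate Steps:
u(c, x) = 8 + c
l(R) = 2*R
H(w, n) = -n + 4*w² (H(w, n) = (2*w)² - n = 4*w² - n = -n + 4*w²)
-H(u(-14, -13), 12²) = -(-1*12² + 4*(8 - 14)²) = -(-1*144 + 4*(-6)²) = -(-144 + 4*36) = -(-144 + 144) = -1*0 = 0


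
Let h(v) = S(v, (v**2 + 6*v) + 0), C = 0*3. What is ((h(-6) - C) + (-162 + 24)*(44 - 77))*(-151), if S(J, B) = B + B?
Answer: -687654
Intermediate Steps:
C = 0
S(J, B) = 2*B
h(v) = 2*v**2 + 12*v (h(v) = 2*((v**2 + 6*v) + 0) = 2*(v**2 + 6*v) = 2*v**2 + 12*v)
((h(-6) - C) + (-162 + 24)*(44 - 77))*(-151) = ((2*(-6)*(6 - 6) - 1*0) + (-162 + 24)*(44 - 77))*(-151) = ((2*(-6)*0 + 0) - 138*(-33))*(-151) = ((0 + 0) + 4554)*(-151) = (0 + 4554)*(-151) = 4554*(-151) = -687654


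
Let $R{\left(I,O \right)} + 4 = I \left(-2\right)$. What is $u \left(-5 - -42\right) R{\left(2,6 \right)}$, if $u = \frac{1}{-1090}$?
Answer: $\frac{148}{545} \approx 0.27156$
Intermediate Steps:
$R{\left(I,O \right)} = -4 - 2 I$ ($R{\left(I,O \right)} = -4 + I \left(-2\right) = -4 - 2 I$)
$u = - \frac{1}{1090} \approx -0.00091743$
$u \left(-5 - -42\right) R{\left(2,6 \right)} = - \frac{\left(-5 - -42\right) \left(-4 - 4\right)}{1090} = - \frac{\left(-5 + 42\right) \left(-4 - 4\right)}{1090} = - \frac{37 \left(-8\right)}{1090} = \left(- \frac{1}{1090}\right) \left(-296\right) = \frac{148}{545}$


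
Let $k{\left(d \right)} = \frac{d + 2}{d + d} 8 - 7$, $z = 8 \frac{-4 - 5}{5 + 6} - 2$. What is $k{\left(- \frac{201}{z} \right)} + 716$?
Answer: $\frac{1577195}{2211} \approx 713.34$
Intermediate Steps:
$z = - \frac{94}{11}$ ($z = 8 \left(- \frac{9}{11}\right) - 2 = - \frac{72}{11} - 2 = - \frac{94}{11} \approx -8.5455$)
$k{\left(d \right)} = -7 + \frac{4 \left(2 + d\right)}{d}$ ($k{\left(d \right)} = \frac{2 + d}{2 d} 8 - 7 = \frac{4 \left(2 + d\right)}{d} - 7 = -7 + \frac{4 \left(2 + d\right)}{d}$)
$k{\left(- \frac{201}{z} \right)} + 716 = \left(-3 + \frac{8}{\left(-201\right) \frac{1}{- \frac{94}{11}}}\right) + 716 = \left(-3 + \frac{8}{\left(-201\right) \left(- \frac{11}{94}\right)}\right) + 716 = \left(-3 + \frac{8}{\frac{2211}{94}}\right) + 716 = \left(-3 + 8 \cdot \frac{94}{2211}\right) + 716 = \left(-3 + \frac{752}{2211}\right) + 716 = - \frac{5881}{2211} + 716 = \frac{1577195}{2211}$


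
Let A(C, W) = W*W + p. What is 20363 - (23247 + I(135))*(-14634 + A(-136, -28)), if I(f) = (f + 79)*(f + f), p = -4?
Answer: 1122568421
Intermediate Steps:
A(C, W) = -4 + W**2 (A(C, W) = W*W - 4 = W**2 - 4 = -4 + W**2)
I(f) = 2*f*(79 + f) (I(f) = (79 + f)*(2*f) = 2*f*(79 + f))
20363 - (23247 + I(135))*(-14634 + A(-136, -28)) = 20363 - (23247 + 2*135*(79 + 135))*(-14634 + (-4 + (-28)**2)) = 20363 - (23247 + 2*135*214)*(-14634 + (-4 + 784)) = 20363 - (23247 + 57780)*(-14634 + 780) = 20363 - 81027*(-13854) = 20363 - 1*(-1122548058) = 20363 + 1122548058 = 1122568421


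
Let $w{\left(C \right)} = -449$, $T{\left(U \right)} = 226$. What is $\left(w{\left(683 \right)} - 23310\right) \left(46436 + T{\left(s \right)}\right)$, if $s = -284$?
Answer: $-1108642458$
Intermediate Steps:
$\left(w{\left(683 \right)} - 23310\right) \left(46436 + T{\left(s \right)}\right) = \left(-449 - 23310\right) \left(46436 + 226\right) = \left(-23759\right) 46662 = -1108642458$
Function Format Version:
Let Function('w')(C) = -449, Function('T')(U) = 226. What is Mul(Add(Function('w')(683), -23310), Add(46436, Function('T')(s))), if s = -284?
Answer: -1108642458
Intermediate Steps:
Mul(Add(Function('w')(683), -23310), Add(46436, Function('T')(s))) = Mul(Add(-449, -23310), Add(46436, 226)) = Mul(-23759, 46662) = -1108642458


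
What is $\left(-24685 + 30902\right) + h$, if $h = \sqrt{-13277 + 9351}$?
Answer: $6217 + i \sqrt{3926} \approx 6217.0 + 62.658 i$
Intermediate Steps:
$h = i \sqrt{3926}$ ($h = \sqrt{-3926} = i \sqrt{3926} \approx 62.658 i$)
$\left(-24685 + 30902\right) + h = \left(-24685 + 30902\right) + i \sqrt{3926} = 6217 + i \sqrt{3926}$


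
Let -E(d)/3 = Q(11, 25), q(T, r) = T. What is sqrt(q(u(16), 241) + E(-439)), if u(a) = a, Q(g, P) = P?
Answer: I*sqrt(59) ≈ 7.6811*I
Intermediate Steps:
E(d) = -75 (E(d) = -3*25 = -75)
sqrt(q(u(16), 241) + E(-439)) = sqrt(16 - 75) = sqrt(-59) = I*sqrt(59)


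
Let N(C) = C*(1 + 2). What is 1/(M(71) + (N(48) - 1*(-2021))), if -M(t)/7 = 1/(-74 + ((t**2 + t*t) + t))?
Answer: 10079/21821028 ≈ 0.00046189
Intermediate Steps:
N(C) = 3*C (N(C) = C*3 = 3*C)
M(t) = -7/(-74 + t + 2*t**2) (M(t) = -7/(-74 + ((t**2 + t*t) + t)) = -7/(-74 + ((t**2 + t**2) + t)) = -7/(-74 + (2*t**2 + t)) = -7/(-74 + (t + 2*t**2)) = -7/(-74 + t + 2*t**2))
1/(M(71) + (N(48) - 1*(-2021))) = 1/(-7/(-74 + 71 + 2*71**2) + (3*48 - 1*(-2021))) = 1/(-7/(-74 + 71 + 2*5041) + (144 + 2021)) = 1/(-7/(-74 + 71 + 10082) + 2165) = 1/(-7/10079 + 2165) = 1/(21821028/10079) = 10079/21821028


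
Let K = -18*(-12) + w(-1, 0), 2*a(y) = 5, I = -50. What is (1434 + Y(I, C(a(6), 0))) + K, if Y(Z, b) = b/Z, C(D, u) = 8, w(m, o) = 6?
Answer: 41396/25 ≈ 1655.8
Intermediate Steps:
a(y) = 5/2 (a(y) = (1/2)*5 = 5/2)
K = 222 (K = -18*(-12) + 6 = 216 + 6 = 222)
(1434 + Y(I, C(a(6), 0))) + K = (1434 + 8/(-50)) + 222 = (1434 + 8*(-1/50)) + 222 = (1434 - 4/25) + 222 = 35846/25 + 222 = 41396/25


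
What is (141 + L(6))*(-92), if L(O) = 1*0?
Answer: -12972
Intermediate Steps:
L(O) = 0
(141 + L(6))*(-92) = (141 + 0)*(-92) = 141*(-92) = -12972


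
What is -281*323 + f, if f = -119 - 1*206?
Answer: -91088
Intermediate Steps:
f = -325 (f = -119 - 206 = -325)
-281*323 + f = -281*323 - 325 = -90763 - 325 = -91088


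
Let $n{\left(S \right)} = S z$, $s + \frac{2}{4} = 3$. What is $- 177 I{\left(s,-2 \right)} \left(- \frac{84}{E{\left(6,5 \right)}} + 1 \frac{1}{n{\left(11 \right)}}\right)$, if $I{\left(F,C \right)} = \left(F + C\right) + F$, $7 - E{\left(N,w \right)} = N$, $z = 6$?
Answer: $\frac{981111}{22} \approx 44596.0$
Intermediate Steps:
$s = \frac{5}{2}$ ($s = - \frac{1}{2} + 3 = \frac{5}{2} \approx 2.5$)
$n{\left(S \right)} = 6 S$ ($n{\left(S \right)} = S 6 = 6 S$)
$E{\left(N,w \right)} = 7 - N$
$I{\left(F,C \right)} = C + 2 F$ ($I{\left(F,C \right)} = \left(C + F\right) + F = C + 2 F$)
$- 177 I{\left(s,-2 \right)} \left(- \frac{84}{E{\left(6,5 \right)}} + 1 \frac{1}{n{\left(11 \right)}}\right) = - 177 \left(-2 + 2 \cdot \frac{5}{2}\right) \left(- \frac{84}{7 - 6} + 1 \frac{1}{6 \cdot 11}\right) = - 177 \left(-2 + 5\right) \left(- \frac{84}{7 - 6} + 1 \cdot \frac{1}{66}\right) = \left(-177\right) 3 \left(- \frac{84}{1} + 1 \cdot \frac{1}{66}\right) = - 531 \left(\left(-84\right) 1 + \frac{1}{66}\right) = - 531 \left(-84 + \frac{1}{66}\right) = \left(-531\right) \left(- \frac{5543}{66}\right) = \frac{981111}{22}$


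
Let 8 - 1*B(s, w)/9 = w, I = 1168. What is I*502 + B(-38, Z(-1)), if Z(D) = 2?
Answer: 586390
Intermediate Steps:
B(s, w) = 72 - 9*w
I*502 + B(-38, Z(-1)) = 1168*502 + (72 - 9*2) = 586336 + (72 - 18) = 586336 + 54 = 586390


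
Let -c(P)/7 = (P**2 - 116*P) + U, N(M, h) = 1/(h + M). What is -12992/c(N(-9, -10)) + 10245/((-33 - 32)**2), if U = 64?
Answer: 618021661/21386105 ≈ 28.898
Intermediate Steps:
N(M, h) = 1/(M + h)
c(P) = -448 - 7*P**2 + 812*P (c(P) = -7*((P**2 - 116*P) + 64) = -7*(64 + P**2 - 116*P) = -448 - 7*P**2 + 812*P)
-12992/c(N(-9, -10)) + 10245/((-33 - 32)**2) = -12992/(-448 - 7/(-9 - 10)**2 + 812/(-9 - 10)) + 10245/((-33 - 32)**2) = -12992/(-448 - 7*(1/(-19))**2 + 812/(-19)) + 10245/((-65)**2) = -12992/(-448 - 7*(-1/19)**2 + 812*(-1/19)) + 10245/4225 = -12992/(-448 - 7*1/361 - 812/19) + 10245*(1/4225) = -12992/(-448 - 7/361 - 812/19) + 2049/845 = -12992/(-177163/361) + 2049/845 = -12992*(-361/177163) + 2049/845 = 670016/25309 + 2049/845 = 618021661/21386105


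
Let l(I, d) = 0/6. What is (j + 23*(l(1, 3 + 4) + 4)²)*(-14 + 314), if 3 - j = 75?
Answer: 88800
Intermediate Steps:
l(I, d) = 0 (l(I, d) = 0*(⅙) = 0)
j = -72 (j = 3 - 1*75 = 3 - 75 = -72)
(j + 23*(l(1, 3 + 4) + 4)²)*(-14 + 314) = (-72 + 23*(0 + 4)²)*(-14 + 314) = (-72 + 23*4²)*300 = (-72 + 23*16)*300 = (-72 + 368)*300 = 296*300 = 88800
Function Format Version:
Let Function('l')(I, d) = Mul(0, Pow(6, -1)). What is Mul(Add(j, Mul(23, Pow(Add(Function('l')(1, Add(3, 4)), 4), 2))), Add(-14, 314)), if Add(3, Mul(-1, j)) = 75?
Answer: 88800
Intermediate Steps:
Function('l')(I, d) = 0 (Function('l')(I, d) = Mul(0, Rational(1, 6)) = 0)
j = -72 (j = Add(3, Mul(-1, 75)) = Add(3, -75) = -72)
Mul(Add(j, Mul(23, Pow(Add(Function('l')(1, Add(3, 4)), 4), 2))), Add(-14, 314)) = Mul(Add(-72, Mul(23, Pow(Add(0, 4), 2))), Add(-14, 314)) = Mul(Add(-72, Mul(23, Pow(4, 2))), 300) = Mul(Add(-72, Mul(23, 16)), 300) = Mul(Add(-72, 368), 300) = Mul(296, 300) = 88800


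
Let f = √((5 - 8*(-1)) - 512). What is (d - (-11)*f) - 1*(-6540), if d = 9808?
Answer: 16348 + 11*I*√499 ≈ 16348.0 + 245.72*I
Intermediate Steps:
f = I*√499 (f = √((5 + 8) - 512) = √(13 - 512) = √(-499) = I*√499 ≈ 22.338*I)
(d - (-11)*f) - 1*(-6540) = (9808 - (-11)*I*√499) - 1*(-6540) = (9808 - (-11)*I*√499) + 6540 = (9808 + 11*I*√499) + 6540 = 16348 + 11*I*√499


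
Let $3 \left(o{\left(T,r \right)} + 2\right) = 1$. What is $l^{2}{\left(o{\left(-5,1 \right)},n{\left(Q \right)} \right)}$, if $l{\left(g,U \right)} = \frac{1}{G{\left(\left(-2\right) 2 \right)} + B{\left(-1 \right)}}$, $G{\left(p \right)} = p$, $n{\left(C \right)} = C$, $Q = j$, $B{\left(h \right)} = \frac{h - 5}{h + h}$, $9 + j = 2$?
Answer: $1$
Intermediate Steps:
$j = -7$ ($j = -9 + 2 = -7$)
$o{\left(T,r \right)} = - \frac{5}{3}$ ($o{\left(T,r \right)} = -2 + \frac{1}{3} \cdot 1 = -2 + \frac{1}{3} = - \frac{5}{3}$)
$B{\left(h \right)} = \frac{-5 + h}{2 h}$
$Q = -7$
$l{\left(g,U \right)} = -1$ ($l{\left(g,U \right)} = \frac{1}{\left(-2\right) 2 + \frac{-5 - 1}{2 \left(-1\right)}} = \frac{1}{-4 + \frac{1}{2} \left(-1\right) \left(-6\right)} = \frac{1}{-4 + 3} = \frac{1}{-1} = -1$)
$l^{2}{\left(o{\left(-5,1 \right)},n{\left(Q \right)} \right)} = \left(-1\right)^{2} = 1$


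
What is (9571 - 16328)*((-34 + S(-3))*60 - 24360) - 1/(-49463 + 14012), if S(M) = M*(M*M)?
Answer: 6711978244141/35451 ≈ 1.8933e+8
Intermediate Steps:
S(M) = M**3 (S(M) = M*M**2 = M**3)
(9571 - 16328)*((-34 + S(-3))*60 - 24360) - 1/(-49463 + 14012) = (9571 - 16328)*((-34 + (-3)**3)*60 - 24360) - 1/(-49463 + 14012) = -6757*((-34 - 27)*60 - 24360) - 1/(-35451) = -6757*(-61*60 - 24360) - 1*(-1/35451) = -6757*(-3660 - 24360) + 1/35451 = -6757*(-28020) + 1/35451 = 189331140 + 1/35451 = 6711978244141/35451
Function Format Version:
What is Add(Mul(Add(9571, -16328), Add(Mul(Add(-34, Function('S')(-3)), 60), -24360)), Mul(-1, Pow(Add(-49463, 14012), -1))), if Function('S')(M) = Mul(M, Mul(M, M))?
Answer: Rational(6711978244141, 35451) ≈ 1.8933e+8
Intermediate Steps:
Function('S')(M) = Pow(M, 3) (Function('S')(M) = Mul(M, Pow(M, 2)) = Pow(M, 3))
Add(Mul(Add(9571, -16328), Add(Mul(Add(-34, Function('S')(-3)), 60), -24360)), Mul(-1, Pow(Add(-49463, 14012), -1))) = Add(Mul(Add(9571, -16328), Add(Mul(Add(-34, Pow(-3, 3)), 60), -24360)), Mul(-1, Pow(Add(-49463, 14012), -1))) = Add(Mul(-6757, Add(Mul(Add(-34, -27), 60), -24360)), Mul(-1, Pow(-35451, -1))) = Add(Mul(-6757, Add(Mul(-61, 60), -24360)), Mul(-1, Rational(-1, 35451))) = Add(Mul(-6757, Add(-3660, -24360)), Rational(1, 35451)) = Add(Mul(-6757, -28020), Rational(1, 35451)) = Add(189331140, Rational(1, 35451)) = Rational(6711978244141, 35451)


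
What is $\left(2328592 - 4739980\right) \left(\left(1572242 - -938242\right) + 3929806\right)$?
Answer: $-15530038022520$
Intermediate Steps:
$\left(2328592 - 4739980\right) \left(\left(1572242 - -938242\right) + 3929806\right) = - 2411388 \left(\left(1572242 + 938242\right) + 3929806\right) = - 2411388 \left(2510484 + 3929806\right) = \left(-2411388\right) 6440290 = -15530038022520$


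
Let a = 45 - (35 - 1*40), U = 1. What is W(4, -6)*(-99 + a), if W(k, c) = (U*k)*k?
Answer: -784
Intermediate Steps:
W(k, c) = k² (W(k, c) = (1*k)*k = k*k = k²)
a = 50 (a = 45 - (35 - 40) = 45 - 1*(-5) = 45 + 5 = 50)
W(4, -6)*(-99 + a) = 4²*(-99 + 50) = 16*(-49) = -784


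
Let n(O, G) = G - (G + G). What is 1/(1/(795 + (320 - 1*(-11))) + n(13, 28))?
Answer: -1126/31527 ≈ -0.035715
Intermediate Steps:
n(O, G) = -G (n(O, G) = G - 2*G = -G)
1/(1/(795 + (320 - 1*(-11))) + n(13, 28)) = 1/(1/(795 + (320 - 1*(-11))) - 1*28) = 1/(1/(795 + (320 + 11)) - 28) = 1/(1/(795 + 331) - 28) = 1/(1/1126 - 28) = 1/(-31527/1126) = -1126/31527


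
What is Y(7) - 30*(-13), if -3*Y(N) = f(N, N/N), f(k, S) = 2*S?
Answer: 1168/3 ≈ 389.33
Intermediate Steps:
Y(N) = -⅔ (Y(N) = -2*N/N/3 = -2/3 = -⅓*2 = -⅔)
Y(7) - 30*(-13) = -⅔ - 30*(-13) = -⅔ + 390 = 1168/3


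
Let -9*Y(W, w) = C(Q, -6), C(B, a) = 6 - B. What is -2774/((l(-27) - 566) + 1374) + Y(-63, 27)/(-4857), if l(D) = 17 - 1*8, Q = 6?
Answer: -146/43 ≈ -3.3953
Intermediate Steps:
l(D) = 9 (l(D) = 17 - 8 = 9)
Y(W, w) = 0 (Y(W, w) = -(6 - 1*6)/9 = -(6 - 6)/9 = -⅑*0 = 0)
-2774/((l(-27) - 566) + 1374) + Y(-63, 27)/(-4857) = -2774/((9 - 566) + 1374) + 0/(-4857) = -2774/(-557 + 1374) + 0*(-1/4857) = -2774/817 + 0 = -2774*1/817 + 0 = -146/43 + 0 = -146/43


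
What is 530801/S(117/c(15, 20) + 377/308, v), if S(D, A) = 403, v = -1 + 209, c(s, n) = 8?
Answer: 530801/403 ≈ 1317.1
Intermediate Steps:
v = 208
530801/S(117/c(15, 20) + 377/308, v) = 530801/403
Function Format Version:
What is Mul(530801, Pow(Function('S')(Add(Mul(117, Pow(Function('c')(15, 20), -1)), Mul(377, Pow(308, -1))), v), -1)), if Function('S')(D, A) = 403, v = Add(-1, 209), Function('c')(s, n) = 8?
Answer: Rational(530801, 403) ≈ 1317.1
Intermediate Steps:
v = 208
Mul(530801, Pow(Function('S')(Add(Mul(117, Pow(Function('c')(15, 20), -1)), Mul(377, Pow(308, -1))), v), -1)) = Mul(530801, Pow(403, -1)) = Mul(530801, Rational(1, 403)) = Rational(530801, 403)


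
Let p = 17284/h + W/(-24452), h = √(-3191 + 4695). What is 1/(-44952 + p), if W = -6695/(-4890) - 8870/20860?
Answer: -328595783809441599967960500/14769585729849473352727325068247 - 336023290238025921031368*√94/14769585729849473352727325068247 ≈ -2.2469e-5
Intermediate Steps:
W = 481417/510027 (W = -6695*(-1/4890) - 8870*1/20860 = 1339/978 - 887/2086 = 481417/510027 ≈ 0.94390)
h = 4*√94 (h = √1504 = 4*√94 ≈ 38.781)
p = -481417/12471180204 + 4321*√94/94 (p = 17284/((4*√94)) + (481417/510027)/(-24452) = 17284*(√94/376) + (481417/510027)*(-1/24452) = 4321*√94/94 - 481417/12471180204 = -481417/12471180204 + 4321*√94/94 ≈ 445.68)
1/(-44952 + p) = 1/(-44952 + (-481417/12471180204 + 4321*√94/94)) = 1/(-560604493011625/12471180204 + 4321*√94/94)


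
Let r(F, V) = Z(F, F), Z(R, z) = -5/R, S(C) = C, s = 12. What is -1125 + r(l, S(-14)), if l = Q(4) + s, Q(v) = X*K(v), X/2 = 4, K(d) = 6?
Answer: -13501/12 ≈ -1125.1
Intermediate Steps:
X = 8 (X = 2*4 = 8)
Q(v) = 48 (Q(v) = 8*6 = 48)
l = 60 (l = 48 + 12 = 60)
r(F, V) = -5/F
-1125 + r(l, S(-14)) = -1125 - 5/60 = -1125 - 5*1/60 = -1125 - 1/12 = -13501/12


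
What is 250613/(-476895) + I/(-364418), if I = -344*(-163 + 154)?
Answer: -46402177577/86894561055 ≈ -0.53401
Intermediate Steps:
I = 3096 (I = -344*(-9) = 3096)
250613/(-476895) + I/(-364418) = 250613/(-476895) + 3096/(-364418) = 250613*(-1/476895) + 3096*(-1/364418) = -250613/476895 - 1548/182209 = -46402177577/86894561055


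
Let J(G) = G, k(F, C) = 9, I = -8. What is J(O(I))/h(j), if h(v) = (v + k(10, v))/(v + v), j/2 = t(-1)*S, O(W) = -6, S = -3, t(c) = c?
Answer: -24/5 ≈ -4.8000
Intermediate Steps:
j = 6 (j = 2*(-1*(-3)) = 2*3 = 6)
h(v) = (9 + v)/(2*v) (h(v) = (v + 9)/(v + v) = (9 + v)/((2*v)) = (9 + v)*(1/(2*v)) = (9 + v)/(2*v))
J(O(I))/h(j) = -6*12/(9 + 6) = -6/((1/2)*(1/6)*15) = -6/5/4 = -6*4/5 = -24/5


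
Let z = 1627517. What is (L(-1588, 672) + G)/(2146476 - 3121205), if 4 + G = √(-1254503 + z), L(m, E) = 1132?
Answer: -1128/974729 - 3*√41446/974729 ≈ -0.0017838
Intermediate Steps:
G = -4 + 3*√41446 (G = -4 + √(-1254503 + 1627517) = -4 + √373014 = -4 + 3*√41446 ≈ 606.75)
(L(-1588, 672) + G)/(2146476 - 3121205) = (1132 + (-4 + 3*√41446))/(2146476 - 3121205) = (1128 + 3*√41446)/(-974729) = (1128 + 3*√41446)*(-1/974729) = -1128/974729 - 3*√41446/974729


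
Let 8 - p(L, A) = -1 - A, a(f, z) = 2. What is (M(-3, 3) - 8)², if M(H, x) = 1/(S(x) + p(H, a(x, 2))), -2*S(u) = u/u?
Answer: 27556/441 ≈ 62.485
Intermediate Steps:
S(u) = -½ (S(u) = -u/(2*u) = -½*1 = -½)
p(L, A) = 9 + A (p(L, A) = 8 - (-1 - A) = 8 + (1 + A) = 9 + A)
M(H, x) = 2/21 (M(H, x) = 1/(-½ + (9 + 2)) = 1/(-½ + 11) = 1/(21/2) = 2/21)
(M(-3, 3) - 8)² = (2/21 - 8)² = (-166/21)² = 27556/441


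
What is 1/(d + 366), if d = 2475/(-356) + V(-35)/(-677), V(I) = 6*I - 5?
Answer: 241012/86611357 ≈ 0.0027827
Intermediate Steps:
V(I) = -5 + 6*I
d = -1599035/241012 (d = 2475/(-356) + (-5 + 6*(-35))/(-677) = 2475*(-1/356) + (-5 - 210)*(-1/677) = -2475/356 - 215*(-1/677) = -2475/356 + 215/677 = -1599035/241012 ≈ -6.6347)
1/(d + 366) = 1/(-1599035/241012 + 366) = 1/(86611357/241012) = 241012/86611357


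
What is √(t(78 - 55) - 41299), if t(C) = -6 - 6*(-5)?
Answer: 5*I*√1651 ≈ 203.16*I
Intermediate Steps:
t(C) = 24 (t(C) = -6 + 30 = 24)
√(t(78 - 55) - 41299) = √(24 - 41299) = √(-41275) = 5*I*√1651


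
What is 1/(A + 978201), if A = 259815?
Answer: 1/1238016 ≈ 8.0774e-7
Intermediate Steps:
1/(A + 978201) = 1/(259815 + 978201) = 1/1238016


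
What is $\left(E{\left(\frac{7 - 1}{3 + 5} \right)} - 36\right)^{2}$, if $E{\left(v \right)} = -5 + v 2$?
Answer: $\frac{6241}{4} \approx 1560.3$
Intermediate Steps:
$E{\left(v \right)} = -5 + 2 v$
$\left(E{\left(\frac{7 - 1}{3 + 5} \right)} - 36\right)^{2} = \left(\left(-5 + 2 \frac{7 - 1}{3 + 5}\right) - 36\right)^{2} = \left(\left(-5 + 2 \cdot \frac{6}{8}\right) - 36\right)^{2} = \left(\left(-5 + 2 \cdot 6 \cdot \frac{1}{8}\right) - 36\right)^{2} = \left(\left(-5 + 2 \cdot \frac{3}{4}\right) - 36\right)^{2} = \left(\left(-5 + \frac{3}{2}\right) - 36\right)^{2} = \left(- \frac{7}{2} - 36\right)^{2} = \left(- \frac{79}{2}\right)^{2} = \frac{6241}{4}$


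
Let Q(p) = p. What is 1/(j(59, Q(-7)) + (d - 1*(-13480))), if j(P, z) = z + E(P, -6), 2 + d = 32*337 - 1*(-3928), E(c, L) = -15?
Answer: 1/28168 ≈ 3.5501e-5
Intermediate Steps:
d = 14710 (d = -2 + (32*337 - 1*(-3928)) = -2 + (10784 + 3928) = -2 + 14712 = 14710)
j(P, z) = -15 + z (j(P, z) = z - 15 = -15 + z)
1/(j(59, Q(-7)) + (d - 1*(-13480))) = 1/((-15 - 7) + (14710 - 1*(-13480))) = 1/(-22 + (14710 + 13480)) = 1/(-22 + 28190) = 1/28168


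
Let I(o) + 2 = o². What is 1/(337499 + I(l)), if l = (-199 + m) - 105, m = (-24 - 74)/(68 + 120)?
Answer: 8836/3801514117 ≈ 2.3243e-6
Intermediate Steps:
m = -49/94 (m = -98/188 = -98*1/188 = -49/94 ≈ -0.52128)
l = -28625/94 (l = (-199 - 49/94) - 105 = -18755/94 - 105 = -28625/94 ≈ -304.52)
I(o) = -2 + o²
1/(337499 + I(l)) = 1/(337499 + (-2 + (-28625/94)²)) = 1/(337499 + (-2 + 819390625/8836)) = 1/(337499 + 819372953/8836) = 1/(3801514117/8836) = 8836/3801514117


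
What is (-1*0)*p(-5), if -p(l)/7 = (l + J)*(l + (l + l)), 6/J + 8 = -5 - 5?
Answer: 0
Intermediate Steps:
J = -1/3 (J = 6/(-8 + (-5 - 5)) = 6/(-8 - 10) = 6/(-18) = 6*(-1/18) = -1/3 ≈ -0.33333)
p(l) = -21*l*(-1/3 + l) (p(l) = -7*(l - 1/3)*(l + (l + l)) = -7*(-1/3 + l)*(l + 2*l) = -7*(-1/3 + l)*3*l = -21*l*(-1/3 + l))
(-1*0)*p(-5) = (-1*0)*(7*(-5)*(1 - 3*(-5))) = 0*(7*(-5)*(1 + 15)) = 0*(7*(-5)*16) = 0*(-560) = 0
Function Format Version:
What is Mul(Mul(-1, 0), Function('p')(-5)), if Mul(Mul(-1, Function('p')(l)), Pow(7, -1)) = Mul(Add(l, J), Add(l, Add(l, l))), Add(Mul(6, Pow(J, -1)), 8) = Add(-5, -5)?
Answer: 0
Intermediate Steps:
J = Rational(-1, 3) (J = Mul(6, Pow(Add(-8, Add(-5, -5)), -1)) = Mul(6, Pow(Add(-8, -10), -1)) = Mul(6, Pow(-18, -1)) = Mul(6, Rational(-1, 18)) = Rational(-1, 3) ≈ -0.33333)
Function('p')(l) = Mul(-21, l, Add(Rational(-1, 3), l)) (Function('p')(l) = Mul(-7, Mul(Add(l, Rational(-1, 3)), Add(l, Add(l, l)))) = Mul(-7, Mul(Add(Rational(-1, 3), l), Add(l, Mul(2, l)))) = Mul(-7, Mul(Add(Rational(-1, 3), l), Mul(3, l))) = Mul(-7, Mul(3, l, Add(Rational(-1, 3), l))) = Mul(-21, l, Add(Rational(-1, 3), l)))
Mul(Mul(-1, 0), Function('p')(-5)) = Mul(Mul(-1, 0), Mul(7, -5, Add(1, Mul(-3, -5)))) = Mul(0, Mul(7, -5, Add(1, 15))) = Mul(0, Mul(7, -5, 16)) = Mul(0, -560) = 0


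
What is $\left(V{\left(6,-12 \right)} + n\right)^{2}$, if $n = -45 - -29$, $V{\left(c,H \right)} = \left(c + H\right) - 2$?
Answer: $576$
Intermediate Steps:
$V{\left(c,H \right)} = -2 + H + c$ ($V{\left(c,H \right)} = \left(H + c\right) - 2 = -2 + H + c$)
$n = -16$ ($n = -45 + 29 = -16$)
$\left(V{\left(6,-12 \right)} + n\right)^{2} = \left(\left(-2 - 12 + 6\right) - 16\right)^{2} = \left(-8 - 16\right)^{2} = \left(-24\right)^{2} = 576$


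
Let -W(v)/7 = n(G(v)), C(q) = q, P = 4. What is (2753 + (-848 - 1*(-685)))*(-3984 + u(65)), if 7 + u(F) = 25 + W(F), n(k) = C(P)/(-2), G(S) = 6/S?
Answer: -10235680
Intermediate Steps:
n(k) = -2 (n(k) = 4/(-2) = 4*(-½) = -2)
W(v) = 14 (W(v) = -7*(-2) = 14)
u(F) = 32 (u(F) = -7 + (25 + 14) = -7 + 39 = 32)
(2753 + (-848 - 1*(-685)))*(-3984 + u(65)) = (2753 + (-848 - 1*(-685)))*(-3984 + 32) = (2753 + (-848 + 685))*(-3952) = (2753 - 163)*(-3952) = 2590*(-3952) = -10235680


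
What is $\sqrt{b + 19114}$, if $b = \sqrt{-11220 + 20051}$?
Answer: $\sqrt{19114 + \sqrt{8831}} \approx 138.59$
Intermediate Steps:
$b = \sqrt{8831} \approx 93.973$
$\sqrt{b + 19114} = \sqrt{\sqrt{8831} + 19114} = \sqrt{19114 + \sqrt{8831}}$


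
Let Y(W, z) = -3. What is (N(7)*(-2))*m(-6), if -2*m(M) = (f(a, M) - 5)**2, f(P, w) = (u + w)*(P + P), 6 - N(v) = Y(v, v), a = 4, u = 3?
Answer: 7569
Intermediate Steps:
N(v) = 9 (N(v) = 6 - 1*(-3) = 6 + 3 = 9)
f(P, w) = 2*P*(3 + w) (f(P, w) = (3 + w)*(P + P) = (3 + w)*(2*P) = 2*P*(3 + w))
m(M) = -(19 + 8*M)**2/2 (m(M) = -(2*4*(3 + M) - 5)**2/2 = -((24 + 8*M) - 5)**2/2 = -(19 + 8*M)**2/2)
(N(7)*(-2))*m(-6) = (9*(-2))*(-(19 + 8*(-6))**2/2) = -(-9)*(19 - 48)**2 = -(-9)*(-29)**2 = -(-9)*841 = -18*(-841/2) = 7569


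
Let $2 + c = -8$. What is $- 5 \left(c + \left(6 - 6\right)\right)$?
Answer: $50$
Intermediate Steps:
$c = -10$ ($c = -2 - 8 = -10$)
$- 5 \left(c + \left(6 - 6\right)\right) = - 5 \left(-10 + \left(6 - 6\right)\right) = - 5 \left(-10 + 0\right) = \left(-5\right) \left(-10\right) = 50$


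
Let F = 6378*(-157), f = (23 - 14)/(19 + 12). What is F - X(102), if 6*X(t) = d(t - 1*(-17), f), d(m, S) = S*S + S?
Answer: -962293566/961 ≈ -1.0013e+6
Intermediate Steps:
f = 9/31 ≈ 0.29032
d(m, S) = S + S² (d(m, S) = S² + S = S + S²)
X(t) = 60/961 (X(t) = (9*(1 + 9/31)/31)/6 = ((9/31)*(40/31))/6 = (⅙)*(360/961) = 60/961)
F = -1001346
F - X(102) = -1001346 - 1*60/961 = -1001346 - 60/961 = -962293566/961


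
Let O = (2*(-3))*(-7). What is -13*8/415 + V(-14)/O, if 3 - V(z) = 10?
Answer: -1039/2490 ≈ -0.41727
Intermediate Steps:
V(z) = -7 (V(z) = 3 - 1*10 = 3 - 10 = -7)
O = 42 (O = -6*(-7) = 42)
-13*8/415 + V(-14)/O = -13*8/415 - 7/42 = -104*1/415 - 7*1/42 = -104/415 - 1/6 = -1039/2490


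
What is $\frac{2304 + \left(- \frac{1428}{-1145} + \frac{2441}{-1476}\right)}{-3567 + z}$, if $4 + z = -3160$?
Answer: $- \frac{3893118863}{11375524620} \approx -0.34224$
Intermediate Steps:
$z = -3164$ ($z = -4 - 3160 = -3164$)
$\frac{2304 + \left(- \frac{1428}{-1145} + \frac{2441}{-1476}\right)}{-3567 + z} = \frac{2304 + \left(- \frac{1428}{-1145} + \frac{2441}{-1476}\right)}{-3567 - 3164} = \frac{2304 + \left(\left(-1428\right) \left(- \frac{1}{1145}\right) + 2441 \left(- \frac{1}{1476}\right)\right)}{-6731} = \left(2304 + \left(\frac{1428}{1145} - \frac{2441}{1476}\right)\right) \left(- \frac{1}{6731}\right) = \left(2304 - \frac{687217}{1690020}\right) \left(- \frac{1}{6731}\right) = \frac{3893118863}{1690020} \left(- \frac{1}{6731}\right) = - \frac{3893118863}{11375524620}$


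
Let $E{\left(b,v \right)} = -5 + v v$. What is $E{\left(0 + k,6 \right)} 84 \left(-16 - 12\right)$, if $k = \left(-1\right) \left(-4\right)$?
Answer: $-72912$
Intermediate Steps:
$k = 4$
$E{\left(b,v \right)} = -5 + v^{2}$
$E{\left(0 + k,6 \right)} 84 \left(-16 - 12\right) = \left(-5 + 6^{2}\right) 84 \left(-16 - 12\right) = \left(-5 + 36\right) 84 \left(-16 - 12\right) = 31 \cdot 84 \left(-28\right) = 2604 \left(-28\right) = -72912$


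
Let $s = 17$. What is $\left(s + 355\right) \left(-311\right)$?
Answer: $-115692$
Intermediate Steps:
$\left(s + 355\right) \left(-311\right) = \left(17 + 355\right) \left(-311\right) = 372 \left(-311\right) = -115692$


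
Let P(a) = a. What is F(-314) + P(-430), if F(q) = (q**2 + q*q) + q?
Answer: 196448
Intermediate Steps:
F(q) = q + 2*q**2 (F(q) = (q**2 + q**2) + q = 2*q**2 + q = q + 2*q**2)
F(-314) + P(-430) = -314*(1 + 2*(-314)) - 430 = -314*(1 - 628) - 430 = -314*(-627) - 430 = 196878 - 430 = 196448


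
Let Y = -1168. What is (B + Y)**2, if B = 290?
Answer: 770884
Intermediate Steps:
(B + Y)**2 = (290 - 1168)**2 = (-878)**2 = 770884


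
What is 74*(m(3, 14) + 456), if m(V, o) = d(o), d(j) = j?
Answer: 34780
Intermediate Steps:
m(V, o) = o
74*(m(3, 14) + 456) = 74*(14 + 456) = 74*470 = 34780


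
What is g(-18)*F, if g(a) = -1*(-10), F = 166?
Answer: 1660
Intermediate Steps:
g(a) = 10
g(-18)*F = 10*166 = 1660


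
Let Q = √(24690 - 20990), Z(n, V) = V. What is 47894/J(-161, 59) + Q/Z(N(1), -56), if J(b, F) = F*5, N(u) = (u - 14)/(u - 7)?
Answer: 47894/295 - 5*√37/28 ≈ 161.27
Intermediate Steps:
N(u) = (-14 + u)/(-7 + u)
J(b, F) = 5*F
Q = 10*√37 (Q = √3700 = 10*√37 ≈ 60.828)
47894/J(-161, 59) + Q/Z(N(1), -56) = 47894/((5*59)) + (10*√37)/(-56) = 47894/295 + (10*√37)*(-1/56) = 47894*(1/295) - 5*√37/28 = 47894/295 - 5*√37/28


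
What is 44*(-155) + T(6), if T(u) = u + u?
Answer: -6808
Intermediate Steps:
T(u) = 2*u
44*(-155) + T(6) = 44*(-155) + 2*6 = -6820 + 12 = -6808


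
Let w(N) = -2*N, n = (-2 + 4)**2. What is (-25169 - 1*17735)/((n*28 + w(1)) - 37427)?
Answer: 42904/37317 ≈ 1.1497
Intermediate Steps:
n = 4 (n = 2**2 = 4)
(-25169 - 1*17735)/((n*28 + w(1)) - 37427) = (-25169 - 1*17735)/((4*28 - 2*1) - 37427) = (-25169 - 17735)/((112 - 2) - 37427) = -42904/(110 - 37427) = -42904/(-37317) = -42904*(-1/37317) = 42904/37317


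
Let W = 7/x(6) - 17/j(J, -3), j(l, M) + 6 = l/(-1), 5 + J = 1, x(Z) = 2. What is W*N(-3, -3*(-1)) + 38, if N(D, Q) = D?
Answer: 2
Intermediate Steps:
J = -4 (J = -5 + 1 = -4)
j(l, M) = -6 - l (j(l, M) = -6 + l/(-1) = -6 + l*(-1) = -6 - l)
W = 12 (W = 7/2 - 17/(-6 - 1*(-4)) = 7*(½) - 17/(-6 + 4) = 7/2 - 17/(-2) = 7/2 - 17*(-½) = 7/2 + 17/2 = 12)
W*N(-3, -3*(-1)) + 38 = 12*(-3) + 38 = -36 + 38 = 2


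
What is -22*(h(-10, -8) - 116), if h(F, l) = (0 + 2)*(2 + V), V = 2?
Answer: 2376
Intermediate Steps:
h(F, l) = 8 (h(F, l) = (0 + 2)*(2 + 2) = 2*4 = 8)
-22*(h(-10, -8) - 116) = -22*(8 - 116) = -22*(-108) = 2376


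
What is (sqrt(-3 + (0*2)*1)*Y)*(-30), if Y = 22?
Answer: -660*I*sqrt(3) ≈ -1143.2*I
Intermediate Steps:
(sqrt(-3 + (0*2)*1)*Y)*(-30) = (sqrt(-3 + (0*2)*1)*22)*(-30) = (sqrt(-3 + 0*1)*22)*(-30) = (sqrt(-3 + 0)*22)*(-30) = (sqrt(-3)*22)*(-30) = ((I*sqrt(3))*22)*(-30) = (22*I*sqrt(3))*(-30) = -660*I*sqrt(3)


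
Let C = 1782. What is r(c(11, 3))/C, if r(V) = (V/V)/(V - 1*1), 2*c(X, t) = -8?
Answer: -1/8910 ≈ -0.00011223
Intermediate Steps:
c(X, t) = -4 (c(X, t) = (½)*(-8) = -4)
r(V) = 1/(-1 + V) (r(V) = 1/(V - 1) = 1/(-1 + V))
r(c(11, 3))/C = 1/(-1 - 4*1782) = (1/1782)/(-5) = -⅕*1/1782 = -1/8910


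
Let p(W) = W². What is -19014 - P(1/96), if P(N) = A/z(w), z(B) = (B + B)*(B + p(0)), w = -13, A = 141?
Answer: -6426873/338 ≈ -19014.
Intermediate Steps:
z(B) = 2*B² (z(B) = (B + B)*(B + 0²) = (2*B)*(B + 0) = (2*B)*B = 2*B²)
P(N) = 141/338 (P(N) = 141/((2*(-13)²)) = 141/((2*169)) = 141/338)
-19014 - P(1/96) = -19014 - 1*141/338 = -19014 - 141/338 = -6426873/338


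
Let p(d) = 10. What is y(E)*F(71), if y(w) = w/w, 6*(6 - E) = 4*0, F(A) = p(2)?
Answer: 10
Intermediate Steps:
F(A) = 10
E = 6 (E = 6 - 2*0/3 = 6 - 1/6*0 = 6 + 0 = 6)
y(w) = 1
y(E)*F(71) = 1*10 = 10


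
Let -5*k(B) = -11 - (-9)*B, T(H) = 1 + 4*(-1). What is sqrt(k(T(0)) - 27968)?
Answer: I*sqrt(699010)/5 ≈ 167.21*I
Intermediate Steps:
T(H) = -3 (T(H) = 1 - 4 = -3)
k(B) = 11/5 - 9*B/5 (k(B) = -(-11 - (-9)*B)/5 = -(-11 + 9*B)/5 = 11/5 - 9*B/5)
sqrt(k(T(0)) - 27968) = sqrt((11/5 - 9/5*(-3)) - 27968) = sqrt((11/5 + 27/5) - 27968) = sqrt(38/5 - 27968) = sqrt(-139802/5) = I*sqrt(699010)/5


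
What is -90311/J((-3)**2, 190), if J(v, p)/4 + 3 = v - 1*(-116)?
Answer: -90311/488 ≈ -185.06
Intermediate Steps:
J(v, p) = 452 + 4*v (J(v, p) = -12 + 4*(v - 1*(-116)) = -12 + 4*(v + 116) = -12 + 4*(116 + v) = -12 + (464 + 4*v) = 452 + 4*v)
-90311/J((-3)**2, 190) = -90311/(452 + 4*(-3)**2) = -90311/(452 + 4*9) = -90311/(452 + 36) = -90311/488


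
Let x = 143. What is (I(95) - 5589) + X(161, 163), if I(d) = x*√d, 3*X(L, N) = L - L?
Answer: -5589 + 143*√95 ≈ -4195.2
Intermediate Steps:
X(L, N) = 0 (X(L, N) = (L - L)/3 = (⅓)*0 = 0)
I(d) = 143*√d
(I(95) - 5589) + X(161, 163) = (143*√95 - 5589) + 0 = (-5589 + 143*√95) + 0 = -5589 + 143*√95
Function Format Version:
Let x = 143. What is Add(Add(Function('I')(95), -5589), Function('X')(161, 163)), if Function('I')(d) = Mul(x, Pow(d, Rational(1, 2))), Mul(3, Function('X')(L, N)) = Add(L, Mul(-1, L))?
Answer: Add(-5589, Mul(143, Pow(95, Rational(1, 2)))) ≈ -4195.2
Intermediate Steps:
Function('X')(L, N) = 0 (Function('X')(L, N) = Mul(Rational(1, 3), Add(L, Mul(-1, L))) = Mul(Rational(1, 3), 0) = 0)
Function('I')(d) = Mul(143, Pow(d, Rational(1, 2)))
Add(Add(Function('I')(95), -5589), Function('X')(161, 163)) = Add(Add(Mul(143, Pow(95, Rational(1, 2))), -5589), 0) = Add(Add(-5589, Mul(143, Pow(95, Rational(1, 2)))), 0) = Add(-5589, Mul(143, Pow(95, Rational(1, 2))))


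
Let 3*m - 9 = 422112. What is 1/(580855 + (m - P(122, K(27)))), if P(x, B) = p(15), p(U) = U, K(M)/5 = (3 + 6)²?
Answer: 1/721547 ≈ 1.3859e-6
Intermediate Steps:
K(M) = 405 (K(M) = 5*(3 + 6)² = 5*9² = 5*81 = 405)
m = 140707 (m = 3 + (⅓)*422112 = 3 + 140704 = 140707)
P(x, B) = 15
1/(580855 + (m - P(122, K(27)))) = 1/(580855 + (140707 - 1*15)) = 1/(580855 + (140707 - 15)) = 1/(580855 + 140692) = 1/721547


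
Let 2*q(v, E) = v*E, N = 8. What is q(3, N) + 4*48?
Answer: 204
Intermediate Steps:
q(v, E) = E*v/2 (q(v, E) = (v*E)/2 = (E*v)/2 = E*v/2)
q(3, N) + 4*48 = (½)*8*3 + 4*48 = 12 + 192 = 204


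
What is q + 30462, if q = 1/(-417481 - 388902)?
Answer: 24564038945/806383 ≈ 30462.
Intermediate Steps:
q = -1/806383 (q = 1/(-806383) = -1/806383 ≈ -1.2401e-6)
q + 30462 = -1/806383 + 30462 = 24564038945/806383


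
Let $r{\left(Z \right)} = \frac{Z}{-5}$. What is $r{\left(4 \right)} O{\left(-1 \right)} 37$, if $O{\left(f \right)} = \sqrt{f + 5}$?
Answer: $- \frac{296}{5} \approx -59.2$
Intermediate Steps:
$r{\left(Z \right)} = - \frac{Z}{5}$ ($r{\left(Z \right)} = Z \left(- \frac{1}{5}\right) = - \frac{Z}{5}$)
$O{\left(f \right)} = \sqrt{5 + f}$
$r{\left(4 \right)} O{\left(-1 \right)} 37 = \left(- \frac{1}{5}\right) 4 \sqrt{5 - 1} \cdot 37 = - \frac{4 \sqrt{4}}{5} \cdot 37 = \left(- \frac{4}{5}\right) 2 \cdot 37 = \left(- \frac{8}{5}\right) 37 = - \frac{296}{5}$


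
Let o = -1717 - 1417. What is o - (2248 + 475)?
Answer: -5857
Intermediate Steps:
o = -3134
o - (2248 + 475) = -3134 - (2248 + 475) = -3134 - 1*2723 = -3134 - 2723 = -5857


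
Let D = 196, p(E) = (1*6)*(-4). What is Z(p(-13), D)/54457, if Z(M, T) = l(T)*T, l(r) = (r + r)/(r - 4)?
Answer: 2401/326742 ≈ 0.0073483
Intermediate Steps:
p(E) = -24 (p(E) = 6*(-4) = -24)
l(r) = 2*r/(-4 + r) (l(r) = (2*r)/(-4 + r) = 2*r/(-4 + r))
Z(M, T) = 2*T²/(-4 + T) (Z(M, T) = (2*T/(-4 + T))*T = 2*T²/(-4 + T))
Z(p(-13), D)/54457 = (2*196²/(-4 + 196))/54457 = (2*38416/192)*(1/54457) = (2*38416*(1/192))*(1/54457) = (2401/6)*(1/54457) = 2401/326742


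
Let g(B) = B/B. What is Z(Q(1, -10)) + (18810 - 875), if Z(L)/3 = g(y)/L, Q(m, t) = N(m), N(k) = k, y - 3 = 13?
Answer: 17938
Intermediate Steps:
y = 16 (y = 3 + 13 = 16)
g(B) = 1
Q(m, t) = m
Z(L) = 3/L (Z(L) = 3*(1/L) = 3/L)
Z(Q(1, -10)) + (18810 - 875) = 3/1 + (18810 - 875) = 3*1 + 17935 = 3 + 17935 = 17938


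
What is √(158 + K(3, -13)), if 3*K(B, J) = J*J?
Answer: √1929/3 ≈ 14.640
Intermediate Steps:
K(B, J) = J²/3 (K(B, J) = (J*J)/3 = J²/3)
√(158 + K(3, -13)) = √(158 + (⅓)*(-13)²) = √(158 + (⅓)*169) = √(158 + 169/3) = √(643/3) = √1929/3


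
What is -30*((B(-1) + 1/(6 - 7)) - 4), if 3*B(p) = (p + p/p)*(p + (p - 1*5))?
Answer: 150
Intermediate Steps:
B(p) = (1 + p)*(-5 + 2*p)/3 (B(p) = ((p + p/p)*(p + (p - 1*5)))/3 = ((p + 1)*(p + (p - 5)))/3 = ((1 + p)*(p + (-5 + p)))/3 = ((1 + p)*(-5 + 2*p))/3 = (1 + p)*(-5 + 2*p)/3)
-30*((B(-1) + 1/(6 - 7)) - 4) = -30*(((-5/3 - 1*(-1) + (⅔)*(-1)²) + 1/(6 - 7)) - 4) = -30*(((-5/3 + 1 + (⅔)*1) + 1/(-1)) - 4) = -30*(((-5/3 + 1 + ⅔) - 1) - 4) = -30*((0 - 1) - 4) = -30*(-1 - 4) = -30*(-5) = 150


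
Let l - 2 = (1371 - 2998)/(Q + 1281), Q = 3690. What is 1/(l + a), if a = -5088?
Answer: -4971/25284133 ≈ -0.00019661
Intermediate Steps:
l = 8315/4971 (l = 2 + (1371 - 2998)/(3690 + 1281) = 2 - 1627/4971 = 8315/4971 ≈ 1.6727)
1/(l + a) = 1/(8315/4971 - 5088) = 1/(-25284133/4971) = -4971/25284133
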